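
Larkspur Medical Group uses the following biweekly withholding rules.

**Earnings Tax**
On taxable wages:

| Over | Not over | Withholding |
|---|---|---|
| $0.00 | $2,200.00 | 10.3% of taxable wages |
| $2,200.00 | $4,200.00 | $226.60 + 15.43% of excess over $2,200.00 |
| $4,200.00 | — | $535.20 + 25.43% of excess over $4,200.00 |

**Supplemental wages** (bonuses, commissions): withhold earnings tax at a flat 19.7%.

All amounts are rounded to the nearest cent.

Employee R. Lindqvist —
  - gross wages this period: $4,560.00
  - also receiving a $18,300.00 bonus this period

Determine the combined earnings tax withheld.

Earnings Tax: taxable = $4,560.00
  $535.20 + 25.43% × ($4,560.00 − $4,200.00) = $535.20 + 25.43% × $360.00 = $626.75
Supplemental (19.7% flat on bonus): 19.7% × $18,300.00 = $3,605.10
Total earnings tax: $626.75 + $3,605.10 = $4,231.85

$4,231.85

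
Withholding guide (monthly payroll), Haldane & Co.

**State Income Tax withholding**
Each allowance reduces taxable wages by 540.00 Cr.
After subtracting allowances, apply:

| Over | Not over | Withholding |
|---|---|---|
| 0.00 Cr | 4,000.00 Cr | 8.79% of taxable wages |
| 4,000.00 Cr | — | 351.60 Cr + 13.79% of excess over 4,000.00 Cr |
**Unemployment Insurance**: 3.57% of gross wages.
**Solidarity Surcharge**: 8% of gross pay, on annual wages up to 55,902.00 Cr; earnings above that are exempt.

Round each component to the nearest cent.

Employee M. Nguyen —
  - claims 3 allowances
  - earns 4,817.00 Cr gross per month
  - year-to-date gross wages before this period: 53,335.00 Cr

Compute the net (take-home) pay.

4,158.65 Cr

State Income Tax: taxable = 4,817.00 Cr − 3×540.00 Cr = 3,197.00 Cr
  8.79% × 3,197.00 Cr = 281.02 Cr
Unemployment Insurance: 3.57% × 4,817.00 Cr = 171.97 Cr
Solidarity Surcharge: cap 55,902.00 Cr − YTD 53,335.00 Cr = 2,567.00 Cr subject; 8% × 2,567.00 Cr = 205.36 Cr
Total withheld: 281.02 Cr + 171.97 Cr + 205.36 Cr = 658.35 Cr
Net pay: 4,817.00 Cr − 658.35 Cr = 4,158.65 Cr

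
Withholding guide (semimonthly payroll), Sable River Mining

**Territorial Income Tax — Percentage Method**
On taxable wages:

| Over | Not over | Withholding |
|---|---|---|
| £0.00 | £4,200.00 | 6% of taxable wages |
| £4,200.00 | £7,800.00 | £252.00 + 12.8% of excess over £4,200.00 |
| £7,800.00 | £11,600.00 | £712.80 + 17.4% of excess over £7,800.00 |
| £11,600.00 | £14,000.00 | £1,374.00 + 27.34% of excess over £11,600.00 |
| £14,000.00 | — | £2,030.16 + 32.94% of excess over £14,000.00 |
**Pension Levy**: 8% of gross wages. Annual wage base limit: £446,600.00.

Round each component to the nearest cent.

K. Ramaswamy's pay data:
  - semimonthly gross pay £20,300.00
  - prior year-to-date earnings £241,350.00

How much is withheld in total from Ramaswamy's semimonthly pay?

Territorial Income Tax: taxable = £20,300.00
  £2,030.16 + 32.94% × (£20,300.00 − £14,000.00) = £2,030.16 + 32.94% × £6,300.00 = £4,105.38
Pension Levy: 8% × £20,300.00 = £1,624.00
Total: £4,105.38 + £1,624.00 = £5,729.38

£5,729.38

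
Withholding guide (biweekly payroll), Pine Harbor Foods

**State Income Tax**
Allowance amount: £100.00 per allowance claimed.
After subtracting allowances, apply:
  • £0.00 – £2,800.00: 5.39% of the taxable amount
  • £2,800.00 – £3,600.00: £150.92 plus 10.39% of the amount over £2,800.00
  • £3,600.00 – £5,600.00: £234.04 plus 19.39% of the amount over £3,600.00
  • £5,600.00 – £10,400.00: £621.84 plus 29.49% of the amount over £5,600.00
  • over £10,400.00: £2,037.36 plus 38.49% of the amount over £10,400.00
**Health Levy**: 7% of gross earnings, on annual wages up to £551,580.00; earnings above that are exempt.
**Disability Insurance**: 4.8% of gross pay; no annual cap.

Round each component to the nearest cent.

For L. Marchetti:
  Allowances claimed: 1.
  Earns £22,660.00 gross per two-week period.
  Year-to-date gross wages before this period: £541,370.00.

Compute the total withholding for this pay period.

£8,520.12

State Income Tax: taxable = £22,660.00 − 1×£100.00 = £22,560.00
  £2,037.36 + 38.49% × (£22,560.00 − £10,400.00) = £2,037.36 + 38.49% × £12,160.00 = £6,717.74
Health Levy: cap £551,580.00 − YTD £541,370.00 = £10,210.00 subject; 7% × £10,210.00 = £714.70
Disability Insurance: 4.8% × £22,660.00 = £1,087.68
Total: £6,717.74 + £714.70 + £1,087.68 = £8,520.12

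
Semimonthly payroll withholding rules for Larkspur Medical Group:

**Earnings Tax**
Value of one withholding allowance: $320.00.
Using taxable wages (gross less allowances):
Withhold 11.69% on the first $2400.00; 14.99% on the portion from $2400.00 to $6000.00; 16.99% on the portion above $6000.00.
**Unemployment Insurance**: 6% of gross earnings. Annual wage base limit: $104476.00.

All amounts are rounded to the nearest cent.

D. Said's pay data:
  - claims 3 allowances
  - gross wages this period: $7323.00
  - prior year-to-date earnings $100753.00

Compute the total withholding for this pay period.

Earnings Tax: taxable = $7323.00 − 3×$320.00 = $6363.00
  $820.20 + 16.99% × ($6363.00 − $6000.00) = $820.20 + 16.99% × $363.00 = $881.87
Unemployment Insurance: cap $104476.00 − YTD $100753.00 = $3723.00 subject; 6% × $3723.00 = $223.38
Total: $881.87 + $223.38 = $1105.25

$1105.25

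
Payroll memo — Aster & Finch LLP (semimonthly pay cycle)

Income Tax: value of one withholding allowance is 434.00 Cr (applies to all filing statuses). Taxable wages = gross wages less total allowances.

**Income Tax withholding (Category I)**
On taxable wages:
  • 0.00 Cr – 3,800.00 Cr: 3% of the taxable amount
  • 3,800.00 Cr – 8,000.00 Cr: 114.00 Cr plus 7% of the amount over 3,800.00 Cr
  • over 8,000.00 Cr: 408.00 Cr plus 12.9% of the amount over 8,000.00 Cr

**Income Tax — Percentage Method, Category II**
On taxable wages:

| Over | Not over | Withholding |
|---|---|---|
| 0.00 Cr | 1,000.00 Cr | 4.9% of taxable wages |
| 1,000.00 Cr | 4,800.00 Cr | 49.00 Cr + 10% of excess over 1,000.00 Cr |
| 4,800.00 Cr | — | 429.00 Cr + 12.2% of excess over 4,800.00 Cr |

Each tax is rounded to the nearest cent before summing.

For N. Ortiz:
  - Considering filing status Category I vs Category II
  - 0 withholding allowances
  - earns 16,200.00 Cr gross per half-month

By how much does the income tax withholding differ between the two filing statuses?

354.00 Cr

Income Tax (Category I): taxable = 16,200.00 Cr
  408.00 Cr + 12.9% × (16,200.00 Cr − 8,000.00 Cr) = 408.00 Cr + 12.9% × 8,200.00 Cr = 1,465.80 Cr
Income Tax (Category II): taxable = 16,200.00 Cr
  429.00 Cr + 12.2% × (16,200.00 Cr − 4,800.00 Cr) = 429.00 Cr + 12.2% × 11,400.00 Cr = 1,819.80 Cr
Difference: |1,465.80 Cr − 1,819.80 Cr| = 354.00 Cr (higher under Category II)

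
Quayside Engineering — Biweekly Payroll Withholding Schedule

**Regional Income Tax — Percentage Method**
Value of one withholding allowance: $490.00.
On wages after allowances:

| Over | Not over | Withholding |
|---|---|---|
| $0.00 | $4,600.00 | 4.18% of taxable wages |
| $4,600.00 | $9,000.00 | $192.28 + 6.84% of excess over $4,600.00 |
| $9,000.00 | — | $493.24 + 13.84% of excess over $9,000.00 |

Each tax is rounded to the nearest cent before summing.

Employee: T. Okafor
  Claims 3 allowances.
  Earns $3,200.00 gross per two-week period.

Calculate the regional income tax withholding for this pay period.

$72.31

Regional Income Tax: taxable = $3,200.00 − 3×$490.00 = $1,730.00
  4.18% × $1,730.00 = $72.31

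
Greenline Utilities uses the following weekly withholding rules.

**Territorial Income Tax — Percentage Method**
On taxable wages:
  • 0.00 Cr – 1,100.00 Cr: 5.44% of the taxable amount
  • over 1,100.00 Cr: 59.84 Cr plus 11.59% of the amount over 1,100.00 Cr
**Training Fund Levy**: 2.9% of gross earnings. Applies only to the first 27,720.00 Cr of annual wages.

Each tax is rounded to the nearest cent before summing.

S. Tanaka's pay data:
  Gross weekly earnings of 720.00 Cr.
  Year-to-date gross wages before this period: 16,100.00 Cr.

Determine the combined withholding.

Territorial Income Tax: taxable = 720.00 Cr
  5.44% × 720.00 Cr = 39.17 Cr
Training Fund Levy: 2.9% × 720.00 Cr = 20.88 Cr
Total: 39.17 Cr + 20.88 Cr = 60.05 Cr

60.05 Cr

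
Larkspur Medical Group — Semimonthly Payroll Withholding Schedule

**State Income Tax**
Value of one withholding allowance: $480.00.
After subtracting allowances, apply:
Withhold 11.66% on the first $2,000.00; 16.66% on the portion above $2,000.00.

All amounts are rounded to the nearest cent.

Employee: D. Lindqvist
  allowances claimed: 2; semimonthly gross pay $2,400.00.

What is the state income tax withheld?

State Income Tax: taxable = $2,400.00 − 2×$480.00 = $1,440.00
  11.66% × $1,440.00 = $167.90

$167.90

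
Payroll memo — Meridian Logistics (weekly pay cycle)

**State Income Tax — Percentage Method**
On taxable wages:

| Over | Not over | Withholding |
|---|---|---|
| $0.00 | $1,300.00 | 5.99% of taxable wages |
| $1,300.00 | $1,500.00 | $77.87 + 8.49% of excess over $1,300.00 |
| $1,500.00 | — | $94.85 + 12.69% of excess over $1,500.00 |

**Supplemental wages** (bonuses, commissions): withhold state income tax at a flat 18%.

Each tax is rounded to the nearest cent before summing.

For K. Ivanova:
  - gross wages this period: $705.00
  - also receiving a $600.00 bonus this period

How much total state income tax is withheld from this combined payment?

State Income Tax: taxable = $705.00
  5.99% × $705.00 = $42.23
Supplemental (18% flat on bonus): 18% × $600.00 = $108.00
Total state income tax: $42.23 + $108.00 = $150.23

$150.23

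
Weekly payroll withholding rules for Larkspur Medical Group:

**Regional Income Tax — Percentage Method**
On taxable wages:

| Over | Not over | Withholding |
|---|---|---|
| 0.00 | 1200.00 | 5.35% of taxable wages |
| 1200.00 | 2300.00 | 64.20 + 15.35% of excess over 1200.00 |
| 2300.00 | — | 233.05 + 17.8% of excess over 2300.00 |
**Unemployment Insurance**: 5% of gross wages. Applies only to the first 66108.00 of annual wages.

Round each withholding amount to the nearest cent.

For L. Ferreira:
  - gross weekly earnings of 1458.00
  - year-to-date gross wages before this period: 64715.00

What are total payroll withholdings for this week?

173.45

Regional Income Tax: taxable = 1458.00
  64.20 + 15.35% × (1458.00 − 1200.00) = 64.20 + 15.35% × 258.00 = 103.80
Unemployment Insurance: cap 66108.00 − YTD 64715.00 = 1393.00 subject; 5% × 1393.00 = 69.65
Total: 103.80 + 69.65 = 173.45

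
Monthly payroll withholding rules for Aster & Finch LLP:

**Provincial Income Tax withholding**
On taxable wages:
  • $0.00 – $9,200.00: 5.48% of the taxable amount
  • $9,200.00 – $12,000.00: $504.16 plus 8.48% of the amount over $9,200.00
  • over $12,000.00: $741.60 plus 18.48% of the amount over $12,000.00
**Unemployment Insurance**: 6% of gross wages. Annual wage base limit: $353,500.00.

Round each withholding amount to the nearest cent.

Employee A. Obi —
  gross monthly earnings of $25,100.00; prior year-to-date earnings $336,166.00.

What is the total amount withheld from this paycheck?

Provincial Income Tax: taxable = $25,100.00
  $741.60 + 18.48% × ($25,100.00 − $12,000.00) = $741.60 + 18.48% × $13,100.00 = $3,162.48
Unemployment Insurance: cap $353,500.00 − YTD $336,166.00 = $17,334.00 subject; 6% × $17,334.00 = $1,040.04
Total: $3,162.48 + $1,040.04 = $4,202.52

$4,202.52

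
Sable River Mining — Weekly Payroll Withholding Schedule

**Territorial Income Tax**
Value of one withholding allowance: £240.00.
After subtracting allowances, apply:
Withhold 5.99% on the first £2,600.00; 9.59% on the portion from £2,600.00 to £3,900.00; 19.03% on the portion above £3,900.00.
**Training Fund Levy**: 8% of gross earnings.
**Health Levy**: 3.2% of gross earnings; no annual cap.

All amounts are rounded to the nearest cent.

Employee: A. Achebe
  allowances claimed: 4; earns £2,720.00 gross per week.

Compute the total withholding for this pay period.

£410.06

Territorial Income Tax: taxable = £2,720.00 − 4×£240.00 = £1,760.00
  5.99% × £1,760.00 = £105.42
Training Fund Levy: 8% × £2,720.00 = £217.60
Health Levy: 3.2% × £2,720.00 = £87.04
Total: £105.42 + £217.60 + £87.04 = £410.06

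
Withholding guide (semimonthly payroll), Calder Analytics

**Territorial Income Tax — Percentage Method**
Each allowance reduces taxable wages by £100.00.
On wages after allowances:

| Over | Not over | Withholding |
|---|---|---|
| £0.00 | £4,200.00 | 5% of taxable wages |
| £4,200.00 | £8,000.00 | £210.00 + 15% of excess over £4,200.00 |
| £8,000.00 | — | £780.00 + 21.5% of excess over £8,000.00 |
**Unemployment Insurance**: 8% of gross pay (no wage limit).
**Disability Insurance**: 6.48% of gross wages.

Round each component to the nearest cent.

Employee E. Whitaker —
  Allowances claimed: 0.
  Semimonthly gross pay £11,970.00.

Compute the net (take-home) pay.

£8,603.19

Territorial Income Tax: taxable = £11,970.00
  £780.00 + 21.5% × (£11,970.00 − £8,000.00) = £780.00 + 21.5% × £3,970.00 = £1,633.55
Unemployment Insurance: 8% × £11,970.00 = £957.60
Disability Insurance: 6.48% × £11,970.00 = £775.66
Total withheld: £1,633.55 + £957.60 + £775.66 = £3,366.81
Net pay: £11,970.00 − £3,366.81 = £8,603.19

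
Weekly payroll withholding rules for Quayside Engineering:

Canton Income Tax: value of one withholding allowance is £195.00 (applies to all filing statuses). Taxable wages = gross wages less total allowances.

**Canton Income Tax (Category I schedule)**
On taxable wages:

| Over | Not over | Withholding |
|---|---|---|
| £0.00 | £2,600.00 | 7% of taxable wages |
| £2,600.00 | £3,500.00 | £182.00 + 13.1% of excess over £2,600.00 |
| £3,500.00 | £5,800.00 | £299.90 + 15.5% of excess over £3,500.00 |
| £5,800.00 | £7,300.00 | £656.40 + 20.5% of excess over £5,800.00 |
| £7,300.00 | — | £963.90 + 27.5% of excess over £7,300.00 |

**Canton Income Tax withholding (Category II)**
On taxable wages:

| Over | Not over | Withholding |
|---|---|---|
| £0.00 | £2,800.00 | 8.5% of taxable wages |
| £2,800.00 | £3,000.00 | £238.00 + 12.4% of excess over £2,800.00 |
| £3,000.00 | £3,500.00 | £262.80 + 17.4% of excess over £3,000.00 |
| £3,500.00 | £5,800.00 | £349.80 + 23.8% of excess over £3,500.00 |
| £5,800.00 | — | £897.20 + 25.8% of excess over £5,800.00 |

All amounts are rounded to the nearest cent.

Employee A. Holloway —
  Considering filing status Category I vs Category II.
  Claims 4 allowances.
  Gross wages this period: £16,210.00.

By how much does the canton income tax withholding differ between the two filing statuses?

Canton Income Tax (Category I): taxable = £16,210.00 − 4×£195.00 = £15,430.00
  £963.90 + 27.5% × (£15,430.00 − £7,300.00) = £963.90 + 27.5% × £8,130.00 = £3,199.65
Canton Income Tax (Category II): taxable = £16,210.00 − 4×£195.00 = £15,430.00
  £897.20 + 25.8% × (£15,430.00 − £5,800.00) = £897.20 + 25.8% × £9,630.00 = £3,381.74
Difference: |£3,199.65 − £3,381.74| = £182.09 (higher under Category II)

£182.09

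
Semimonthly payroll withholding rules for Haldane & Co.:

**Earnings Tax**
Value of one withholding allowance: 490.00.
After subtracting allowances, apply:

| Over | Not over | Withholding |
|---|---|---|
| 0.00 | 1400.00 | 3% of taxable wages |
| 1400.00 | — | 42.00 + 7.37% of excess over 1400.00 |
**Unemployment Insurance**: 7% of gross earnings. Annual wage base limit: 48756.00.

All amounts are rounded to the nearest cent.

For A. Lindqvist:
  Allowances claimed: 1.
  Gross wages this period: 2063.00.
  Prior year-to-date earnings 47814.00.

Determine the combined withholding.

120.69

Earnings Tax: taxable = 2063.00 − 1×490.00 = 1573.00
  42.00 + 7.37% × (1573.00 − 1400.00) = 42.00 + 7.37% × 173.00 = 54.75
Unemployment Insurance: cap 48756.00 − YTD 47814.00 = 942.00 subject; 7% × 942.00 = 65.94
Total: 54.75 + 65.94 = 120.69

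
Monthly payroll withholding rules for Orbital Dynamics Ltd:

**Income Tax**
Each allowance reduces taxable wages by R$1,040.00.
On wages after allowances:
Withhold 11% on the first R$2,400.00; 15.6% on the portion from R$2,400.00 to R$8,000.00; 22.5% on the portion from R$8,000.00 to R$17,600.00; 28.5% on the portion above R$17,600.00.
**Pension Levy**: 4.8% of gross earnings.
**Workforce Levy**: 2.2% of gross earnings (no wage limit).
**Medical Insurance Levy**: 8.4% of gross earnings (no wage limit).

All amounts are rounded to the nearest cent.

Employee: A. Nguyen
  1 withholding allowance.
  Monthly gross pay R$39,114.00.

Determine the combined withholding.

Income Tax: taxable = R$39,114.00 − 1×R$1,040.00 = R$38,074.00
  R$3,297.60 + 28.5% × (R$38,074.00 − R$17,600.00) = R$3,297.60 + 28.5% × R$20,474.00 = R$9,132.69
Pension Levy: 4.8% × R$39,114.00 = R$1,877.47
Workforce Levy: 2.2% × R$39,114.00 = R$860.51
Medical Insurance Levy: 8.4% × R$39,114.00 = R$3,285.58
Total: R$9,132.69 + R$1,877.47 + R$860.51 + R$3,285.58 = R$15,156.25

R$15,156.25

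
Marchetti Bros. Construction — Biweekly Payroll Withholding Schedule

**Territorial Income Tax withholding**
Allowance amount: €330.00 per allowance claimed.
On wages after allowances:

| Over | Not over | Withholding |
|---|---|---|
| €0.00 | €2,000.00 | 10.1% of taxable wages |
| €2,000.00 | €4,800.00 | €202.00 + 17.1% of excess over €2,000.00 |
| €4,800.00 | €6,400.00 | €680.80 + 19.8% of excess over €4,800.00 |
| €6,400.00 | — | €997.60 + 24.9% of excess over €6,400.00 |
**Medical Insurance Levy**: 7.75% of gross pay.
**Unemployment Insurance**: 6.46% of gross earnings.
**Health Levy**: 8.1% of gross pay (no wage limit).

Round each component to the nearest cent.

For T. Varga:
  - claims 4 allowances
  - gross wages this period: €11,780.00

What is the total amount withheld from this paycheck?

€4,636.66

Territorial Income Tax: taxable = €11,780.00 − 4×€330.00 = €10,460.00
  €997.60 + 24.9% × (€10,460.00 − €6,400.00) = €997.60 + 24.9% × €4,060.00 = €2,008.54
Medical Insurance Levy: 7.75% × €11,780.00 = €912.95
Unemployment Insurance: 6.46% × €11,780.00 = €760.99
Health Levy: 8.1% × €11,780.00 = €954.18
Total: €2,008.54 + €912.95 + €760.99 + €954.18 = €4,636.66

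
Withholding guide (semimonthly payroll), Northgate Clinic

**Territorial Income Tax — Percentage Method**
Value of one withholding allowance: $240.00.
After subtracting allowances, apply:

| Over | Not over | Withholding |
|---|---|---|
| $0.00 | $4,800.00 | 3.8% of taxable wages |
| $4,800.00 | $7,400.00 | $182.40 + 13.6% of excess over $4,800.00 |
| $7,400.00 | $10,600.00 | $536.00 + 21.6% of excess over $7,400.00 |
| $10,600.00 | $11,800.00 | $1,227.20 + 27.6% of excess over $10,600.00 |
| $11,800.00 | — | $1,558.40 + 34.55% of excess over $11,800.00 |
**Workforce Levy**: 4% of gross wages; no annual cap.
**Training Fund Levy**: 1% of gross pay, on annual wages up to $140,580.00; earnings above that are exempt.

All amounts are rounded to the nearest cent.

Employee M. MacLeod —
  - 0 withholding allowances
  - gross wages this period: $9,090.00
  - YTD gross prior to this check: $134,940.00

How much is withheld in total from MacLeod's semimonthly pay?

Territorial Income Tax: taxable = $9,090.00
  $536.00 + 21.6% × ($9,090.00 − $7,400.00) = $536.00 + 21.6% × $1,690.00 = $901.04
Workforce Levy: 4% × $9,090.00 = $363.60
Training Fund Levy: cap $140,580.00 − YTD $134,940.00 = $5,640.00 subject; 1% × $5,640.00 = $56.40
Total: $901.04 + $363.60 + $56.40 = $1,321.04

$1,321.04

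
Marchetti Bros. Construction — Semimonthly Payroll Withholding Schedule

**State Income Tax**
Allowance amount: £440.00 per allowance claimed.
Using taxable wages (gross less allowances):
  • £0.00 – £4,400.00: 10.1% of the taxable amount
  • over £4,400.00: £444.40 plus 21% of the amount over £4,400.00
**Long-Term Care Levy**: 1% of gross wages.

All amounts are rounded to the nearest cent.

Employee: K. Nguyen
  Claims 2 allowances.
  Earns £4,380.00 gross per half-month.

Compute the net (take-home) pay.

State Income Tax: taxable = £4,380.00 − 2×£440.00 = £3,500.00
  10.1% × £3,500.00 = £353.50
Long-Term Care Levy: 1% × £4,380.00 = £43.80
Total withheld: £353.50 + £43.80 = £397.30
Net pay: £4,380.00 − £397.30 = £3,982.70

£3,982.70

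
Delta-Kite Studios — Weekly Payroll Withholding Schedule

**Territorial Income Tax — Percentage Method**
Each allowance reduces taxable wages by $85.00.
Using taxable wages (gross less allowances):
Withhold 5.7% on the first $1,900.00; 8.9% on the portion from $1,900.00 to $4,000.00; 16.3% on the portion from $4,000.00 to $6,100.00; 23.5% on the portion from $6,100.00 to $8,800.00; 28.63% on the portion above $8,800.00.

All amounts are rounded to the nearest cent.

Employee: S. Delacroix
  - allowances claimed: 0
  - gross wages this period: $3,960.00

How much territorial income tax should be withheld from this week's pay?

$291.64

Territorial Income Tax: taxable = $3,960.00
  $108.30 + 8.9% × ($3,960.00 − $1,900.00) = $108.30 + 8.9% × $2,060.00 = $291.64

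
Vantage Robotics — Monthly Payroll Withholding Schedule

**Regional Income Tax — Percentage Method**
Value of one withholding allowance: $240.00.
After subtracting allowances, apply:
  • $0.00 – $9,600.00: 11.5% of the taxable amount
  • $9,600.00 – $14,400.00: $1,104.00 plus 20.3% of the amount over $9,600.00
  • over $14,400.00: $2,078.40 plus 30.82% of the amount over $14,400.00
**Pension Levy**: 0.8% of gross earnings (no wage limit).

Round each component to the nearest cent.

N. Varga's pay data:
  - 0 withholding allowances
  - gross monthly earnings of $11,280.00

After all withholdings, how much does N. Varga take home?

$9,744.72

Regional Income Tax: taxable = $11,280.00
  $1,104.00 + 20.3% × ($11,280.00 − $9,600.00) = $1,104.00 + 20.3% × $1,680.00 = $1,445.04
Pension Levy: 0.8% × $11,280.00 = $90.24
Total withheld: $1,445.04 + $90.24 = $1,535.28
Net pay: $11,280.00 − $1,535.28 = $9,744.72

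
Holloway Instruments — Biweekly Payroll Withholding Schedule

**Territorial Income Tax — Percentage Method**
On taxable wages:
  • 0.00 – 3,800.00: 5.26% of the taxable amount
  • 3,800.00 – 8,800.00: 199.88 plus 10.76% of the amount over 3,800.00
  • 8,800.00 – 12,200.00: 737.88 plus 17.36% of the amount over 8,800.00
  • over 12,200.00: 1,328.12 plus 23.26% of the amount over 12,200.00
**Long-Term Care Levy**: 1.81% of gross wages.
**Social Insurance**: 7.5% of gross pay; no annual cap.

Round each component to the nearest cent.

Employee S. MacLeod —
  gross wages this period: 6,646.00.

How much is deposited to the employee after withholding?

5,521.15

Territorial Income Tax: taxable = 6,646.00
  199.88 + 10.76% × (6,646.00 − 3,800.00) = 199.88 + 10.76% × 2,846.00 = 506.11
Long-Term Care Levy: 1.81% × 6,646.00 = 120.29
Social Insurance: 7.5% × 6,646.00 = 498.45
Total withheld: 506.11 + 120.29 + 498.45 = 1,124.85
Net pay: 6,646.00 − 1,124.85 = 5,521.15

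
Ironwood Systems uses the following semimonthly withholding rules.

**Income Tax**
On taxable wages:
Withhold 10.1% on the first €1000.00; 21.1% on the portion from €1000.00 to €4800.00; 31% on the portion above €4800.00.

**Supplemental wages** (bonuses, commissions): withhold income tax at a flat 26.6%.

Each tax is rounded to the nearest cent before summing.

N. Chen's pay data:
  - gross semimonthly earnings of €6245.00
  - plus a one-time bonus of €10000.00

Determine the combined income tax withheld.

Income Tax: taxable = €6245.00
  €902.80 + 31% × (€6245.00 − €4800.00) = €902.80 + 31% × €1445.00 = €1350.75
Supplemental (26.6% flat on bonus): 26.6% × €10000.00 = €2660.00
Total income tax: €1350.75 + €2660.00 = €4010.75

€4010.75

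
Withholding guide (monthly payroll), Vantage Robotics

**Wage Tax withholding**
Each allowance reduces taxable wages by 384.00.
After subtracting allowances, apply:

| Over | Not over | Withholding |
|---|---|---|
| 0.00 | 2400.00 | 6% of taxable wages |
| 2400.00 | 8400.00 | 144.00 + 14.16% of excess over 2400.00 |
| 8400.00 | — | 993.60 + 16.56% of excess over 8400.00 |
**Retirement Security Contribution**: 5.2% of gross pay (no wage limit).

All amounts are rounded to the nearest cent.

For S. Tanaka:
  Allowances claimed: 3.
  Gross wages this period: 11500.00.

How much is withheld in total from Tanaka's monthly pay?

Wage Tax: taxable = 11500.00 − 3×384.00 = 10348.00
  993.60 + 16.56% × (10348.00 − 8400.00) = 993.60 + 16.56% × 1948.00 = 1316.19
Retirement Security Contribution: 5.2% × 11500.00 = 598.00
Total: 1316.19 + 598.00 = 1914.19

1914.19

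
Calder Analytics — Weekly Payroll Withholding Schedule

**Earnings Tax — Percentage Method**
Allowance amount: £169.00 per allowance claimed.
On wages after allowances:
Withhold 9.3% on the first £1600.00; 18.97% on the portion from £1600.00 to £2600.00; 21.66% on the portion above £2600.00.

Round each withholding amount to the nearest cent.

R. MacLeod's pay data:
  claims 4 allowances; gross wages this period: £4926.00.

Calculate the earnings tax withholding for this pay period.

Earnings Tax: taxable = £4926.00 − 4×£169.00 = £4250.00
  £338.50 + 21.66% × (£4250.00 − £2600.00) = £338.50 + 21.66% × £1650.00 = £695.89

£695.89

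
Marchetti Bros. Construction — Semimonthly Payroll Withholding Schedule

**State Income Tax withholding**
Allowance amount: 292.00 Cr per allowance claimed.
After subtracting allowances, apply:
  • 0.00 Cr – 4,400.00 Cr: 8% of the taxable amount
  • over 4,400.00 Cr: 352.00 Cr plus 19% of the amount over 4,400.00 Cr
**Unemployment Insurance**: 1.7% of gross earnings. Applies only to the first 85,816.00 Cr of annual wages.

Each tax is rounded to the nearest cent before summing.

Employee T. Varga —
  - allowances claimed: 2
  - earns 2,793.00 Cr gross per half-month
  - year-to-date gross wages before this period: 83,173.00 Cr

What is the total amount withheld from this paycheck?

State Income Tax: taxable = 2,793.00 Cr − 2×292.00 Cr = 2,209.00 Cr
  8% × 2,209.00 Cr = 176.72 Cr
Unemployment Insurance: cap 85,816.00 Cr − YTD 83,173.00 Cr = 2,643.00 Cr subject; 1.7% × 2,643.00 Cr = 44.93 Cr
Total: 176.72 Cr + 44.93 Cr = 221.65 Cr

221.65 Cr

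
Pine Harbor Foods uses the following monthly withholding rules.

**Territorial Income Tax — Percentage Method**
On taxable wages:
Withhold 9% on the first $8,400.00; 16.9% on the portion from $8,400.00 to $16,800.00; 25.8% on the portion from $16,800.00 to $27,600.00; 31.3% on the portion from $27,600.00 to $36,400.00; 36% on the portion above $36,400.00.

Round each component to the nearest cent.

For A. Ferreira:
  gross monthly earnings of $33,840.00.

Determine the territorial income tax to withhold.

Territorial Income Tax: taxable = $33,840.00
  $4,962.00 + 31.3% × ($33,840.00 − $27,600.00) = $4,962.00 + 31.3% × $6,240.00 = $6,915.12

$6,915.12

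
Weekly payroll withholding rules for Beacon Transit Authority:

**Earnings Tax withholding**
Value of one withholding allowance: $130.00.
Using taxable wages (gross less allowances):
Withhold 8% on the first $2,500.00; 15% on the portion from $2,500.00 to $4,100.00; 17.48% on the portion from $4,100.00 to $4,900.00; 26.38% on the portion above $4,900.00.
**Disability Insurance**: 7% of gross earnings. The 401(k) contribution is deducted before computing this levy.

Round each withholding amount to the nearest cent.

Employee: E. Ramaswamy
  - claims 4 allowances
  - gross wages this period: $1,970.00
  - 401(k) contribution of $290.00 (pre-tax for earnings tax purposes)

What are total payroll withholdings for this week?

$210.40

Earnings Tax: taxable = $1,970.00 − $290.00 − 4×$130.00 = $1,160.00
  8% × $1,160.00 = $92.80
Disability Insurance: 7% × $1,680.00 = $117.60
Total: $92.80 + $117.60 = $210.40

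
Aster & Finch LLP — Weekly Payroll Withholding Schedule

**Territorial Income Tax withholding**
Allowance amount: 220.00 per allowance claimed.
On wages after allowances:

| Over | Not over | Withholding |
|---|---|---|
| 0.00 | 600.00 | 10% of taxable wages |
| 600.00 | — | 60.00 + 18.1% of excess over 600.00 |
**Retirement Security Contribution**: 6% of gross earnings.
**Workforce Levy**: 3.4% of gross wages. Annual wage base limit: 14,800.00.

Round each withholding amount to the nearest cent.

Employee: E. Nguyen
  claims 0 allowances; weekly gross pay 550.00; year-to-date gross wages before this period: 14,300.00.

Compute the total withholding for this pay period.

105.00

Territorial Income Tax: taxable = 550.00
  10% × 550.00 = 55.00
Retirement Security Contribution: 6% × 550.00 = 33.00
Workforce Levy: cap 14,800.00 − YTD 14,300.00 = 500.00 subject; 3.4% × 500.00 = 17.00
Total: 55.00 + 33.00 + 17.00 = 105.00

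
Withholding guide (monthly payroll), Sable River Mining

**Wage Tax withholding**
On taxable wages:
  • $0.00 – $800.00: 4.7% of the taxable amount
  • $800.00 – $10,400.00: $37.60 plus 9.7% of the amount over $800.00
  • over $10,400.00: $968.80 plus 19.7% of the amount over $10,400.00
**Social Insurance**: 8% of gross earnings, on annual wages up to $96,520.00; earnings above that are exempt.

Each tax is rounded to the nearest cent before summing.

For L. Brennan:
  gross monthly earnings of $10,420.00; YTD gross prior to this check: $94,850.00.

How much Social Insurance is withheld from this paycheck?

Social Insurance: cap $96,520.00 − YTD $94,850.00 = $1,670.00 subject; 8% × $1,670.00 = $133.60

$133.60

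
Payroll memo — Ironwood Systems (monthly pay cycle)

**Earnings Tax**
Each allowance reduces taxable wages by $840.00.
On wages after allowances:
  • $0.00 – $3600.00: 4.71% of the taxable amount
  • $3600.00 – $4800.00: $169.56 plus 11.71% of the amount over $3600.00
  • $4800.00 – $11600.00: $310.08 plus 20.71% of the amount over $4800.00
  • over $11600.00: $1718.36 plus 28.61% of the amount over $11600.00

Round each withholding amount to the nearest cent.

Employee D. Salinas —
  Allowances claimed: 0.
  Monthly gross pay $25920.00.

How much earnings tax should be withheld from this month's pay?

Earnings Tax: taxable = $25920.00
  $1718.36 + 28.61% × ($25920.00 − $11600.00) = $1718.36 + 28.61% × $14320.00 = $5815.31

$5815.31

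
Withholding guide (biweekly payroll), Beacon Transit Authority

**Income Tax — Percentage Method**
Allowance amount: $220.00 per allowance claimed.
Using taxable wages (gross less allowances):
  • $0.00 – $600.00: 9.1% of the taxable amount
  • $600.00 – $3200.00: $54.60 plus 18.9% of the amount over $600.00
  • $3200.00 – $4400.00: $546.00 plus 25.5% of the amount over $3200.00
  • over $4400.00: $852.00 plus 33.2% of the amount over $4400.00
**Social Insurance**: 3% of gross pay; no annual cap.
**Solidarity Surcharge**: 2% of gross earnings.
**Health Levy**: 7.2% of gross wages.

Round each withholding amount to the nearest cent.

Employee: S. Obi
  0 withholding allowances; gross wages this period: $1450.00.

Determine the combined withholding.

$392.15

Income Tax: taxable = $1450.00
  $54.60 + 18.9% × ($1450.00 − $600.00) = $54.60 + 18.9% × $850.00 = $215.25
Social Insurance: 3% × $1450.00 = $43.50
Solidarity Surcharge: 2% × $1450.00 = $29.00
Health Levy: 7.2% × $1450.00 = $104.40
Total: $215.25 + $43.50 + $29.00 + $104.40 = $392.15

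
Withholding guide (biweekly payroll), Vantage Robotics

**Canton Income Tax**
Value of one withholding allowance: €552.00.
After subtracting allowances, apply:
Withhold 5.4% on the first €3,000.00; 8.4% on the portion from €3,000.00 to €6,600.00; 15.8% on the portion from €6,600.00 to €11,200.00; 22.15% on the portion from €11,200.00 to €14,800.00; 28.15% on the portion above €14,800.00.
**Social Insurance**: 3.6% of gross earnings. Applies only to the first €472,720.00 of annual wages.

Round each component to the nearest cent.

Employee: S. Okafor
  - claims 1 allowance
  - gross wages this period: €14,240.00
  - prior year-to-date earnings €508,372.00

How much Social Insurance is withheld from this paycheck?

Social Insurance: YTD €508,372.00 ≥ cap €472,720.00 → €0.00

€0.00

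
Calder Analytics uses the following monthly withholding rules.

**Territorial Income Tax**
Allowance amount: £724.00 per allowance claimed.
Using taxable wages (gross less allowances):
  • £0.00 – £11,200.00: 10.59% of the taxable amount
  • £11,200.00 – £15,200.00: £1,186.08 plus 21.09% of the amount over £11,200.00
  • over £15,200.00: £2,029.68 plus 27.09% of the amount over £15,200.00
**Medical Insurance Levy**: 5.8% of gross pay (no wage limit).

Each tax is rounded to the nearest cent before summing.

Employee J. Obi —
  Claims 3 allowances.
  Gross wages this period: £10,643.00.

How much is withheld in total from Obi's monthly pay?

Territorial Income Tax: taxable = £10,643.00 − 3×£724.00 = £8,471.00
  10.59% × £8,471.00 = £897.08
Medical Insurance Levy: 5.8% × £10,643.00 = £617.29
Total: £897.08 + £617.29 = £1,514.37

£1,514.37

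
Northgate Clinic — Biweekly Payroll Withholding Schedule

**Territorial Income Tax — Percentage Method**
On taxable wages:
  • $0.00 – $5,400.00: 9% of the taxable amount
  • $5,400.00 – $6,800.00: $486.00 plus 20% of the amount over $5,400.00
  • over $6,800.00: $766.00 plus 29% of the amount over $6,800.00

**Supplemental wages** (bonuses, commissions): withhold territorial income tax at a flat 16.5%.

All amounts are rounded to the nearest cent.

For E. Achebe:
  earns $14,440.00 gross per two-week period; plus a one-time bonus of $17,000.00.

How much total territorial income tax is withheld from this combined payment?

Territorial Income Tax: taxable = $14,440.00
  $766.00 + 29% × ($14,440.00 − $6,800.00) = $766.00 + 29% × $7,640.00 = $2,981.60
Supplemental (16.5% flat on bonus): 16.5% × $17,000.00 = $2,805.00
Total territorial income tax: $2,981.60 + $2,805.00 = $5,786.60

$5,786.60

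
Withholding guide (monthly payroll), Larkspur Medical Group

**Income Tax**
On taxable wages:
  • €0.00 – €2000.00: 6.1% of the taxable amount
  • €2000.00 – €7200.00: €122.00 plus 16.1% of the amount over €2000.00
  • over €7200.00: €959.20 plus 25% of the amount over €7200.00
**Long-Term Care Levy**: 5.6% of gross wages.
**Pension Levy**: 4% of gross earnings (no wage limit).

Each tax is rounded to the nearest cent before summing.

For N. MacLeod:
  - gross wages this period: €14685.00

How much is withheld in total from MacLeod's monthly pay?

Income Tax: taxable = €14685.00
  €959.20 + 25% × (€14685.00 − €7200.00) = €959.20 + 25% × €7485.00 = €2830.45
Long-Term Care Levy: 5.6% × €14685.00 = €822.36
Pension Levy: 4% × €14685.00 = €587.40
Total: €2830.45 + €822.36 + €587.40 = €4240.21

€4240.21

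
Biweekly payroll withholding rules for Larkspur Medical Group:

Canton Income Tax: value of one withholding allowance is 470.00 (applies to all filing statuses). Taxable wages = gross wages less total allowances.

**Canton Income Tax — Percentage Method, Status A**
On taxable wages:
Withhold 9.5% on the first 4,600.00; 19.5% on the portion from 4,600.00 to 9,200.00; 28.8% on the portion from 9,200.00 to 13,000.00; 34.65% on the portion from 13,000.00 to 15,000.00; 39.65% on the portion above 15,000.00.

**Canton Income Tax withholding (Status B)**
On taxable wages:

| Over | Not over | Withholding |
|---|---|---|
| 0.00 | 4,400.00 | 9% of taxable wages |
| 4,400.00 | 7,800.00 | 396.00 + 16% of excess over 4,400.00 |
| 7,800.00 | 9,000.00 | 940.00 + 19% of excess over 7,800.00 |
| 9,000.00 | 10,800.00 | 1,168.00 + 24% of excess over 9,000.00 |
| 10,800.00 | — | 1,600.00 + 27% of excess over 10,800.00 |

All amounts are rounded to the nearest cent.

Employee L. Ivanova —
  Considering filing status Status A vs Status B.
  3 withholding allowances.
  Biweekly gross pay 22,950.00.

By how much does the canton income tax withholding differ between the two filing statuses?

1,214.71

Canton Income Tax (Status A): taxable = 22,950.00 − 3×470.00 = 21,540.00
  3,121.40 + 39.65% × (21,540.00 − 15,000.00) = 3,121.40 + 39.65% × 6,540.00 = 5,714.51
Canton Income Tax (Status B): taxable = 22,950.00 − 3×470.00 = 21,540.00
  1,600.00 + 27% × (21,540.00 − 10,800.00) = 1,600.00 + 27% × 10,740.00 = 4,499.80
Difference: |5,714.51 − 4,499.80| = 1,214.71 (higher under Status A)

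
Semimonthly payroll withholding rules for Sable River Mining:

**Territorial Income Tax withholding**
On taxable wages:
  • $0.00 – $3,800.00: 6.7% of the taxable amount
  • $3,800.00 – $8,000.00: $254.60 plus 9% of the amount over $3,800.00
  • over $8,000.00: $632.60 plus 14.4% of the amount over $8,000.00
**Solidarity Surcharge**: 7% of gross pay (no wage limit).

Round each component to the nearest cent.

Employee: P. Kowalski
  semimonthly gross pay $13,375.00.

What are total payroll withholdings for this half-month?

$2,342.85

Territorial Income Tax: taxable = $13,375.00
  $632.60 + 14.4% × ($13,375.00 − $8,000.00) = $632.60 + 14.4% × $5,375.00 = $1,406.60
Solidarity Surcharge: 7% × $13,375.00 = $936.25
Total: $1,406.60 + $936.25 = $2,342.85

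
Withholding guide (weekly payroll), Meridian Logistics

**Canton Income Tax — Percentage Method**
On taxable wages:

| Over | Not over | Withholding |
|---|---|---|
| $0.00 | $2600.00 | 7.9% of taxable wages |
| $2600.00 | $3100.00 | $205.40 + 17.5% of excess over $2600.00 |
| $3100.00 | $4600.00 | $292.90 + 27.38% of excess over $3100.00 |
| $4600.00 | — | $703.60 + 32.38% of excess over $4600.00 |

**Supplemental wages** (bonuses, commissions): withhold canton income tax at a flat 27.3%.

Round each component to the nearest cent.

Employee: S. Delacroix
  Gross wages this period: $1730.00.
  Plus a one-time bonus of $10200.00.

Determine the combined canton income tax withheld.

Canton Income Tax: taxable = $1730.00
  7.9% × $1730.00 = $136.67
Supplemental (27.3% flat on bonus): 27.3% × $10200.00 = $2784.60
Total canton income tax: $136.67 + $2784.60 = $2921.27

$2921.27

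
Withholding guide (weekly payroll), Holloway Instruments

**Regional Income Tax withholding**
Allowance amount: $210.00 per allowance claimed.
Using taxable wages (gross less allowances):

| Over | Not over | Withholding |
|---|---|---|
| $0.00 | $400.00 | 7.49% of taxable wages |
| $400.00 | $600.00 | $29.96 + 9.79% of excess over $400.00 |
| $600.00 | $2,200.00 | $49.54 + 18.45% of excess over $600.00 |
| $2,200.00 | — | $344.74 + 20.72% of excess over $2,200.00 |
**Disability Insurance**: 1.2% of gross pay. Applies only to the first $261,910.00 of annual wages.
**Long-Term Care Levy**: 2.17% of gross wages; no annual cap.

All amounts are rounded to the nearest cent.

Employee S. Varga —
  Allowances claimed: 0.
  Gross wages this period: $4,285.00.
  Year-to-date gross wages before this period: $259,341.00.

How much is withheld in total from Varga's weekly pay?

Regional Income Tax: taxable = $4,285.00
  $344.74 + 20.72% × ($4,285.00 − $2,200.00) = $344.74 + 20.72% × $2,085.00 = $776.75
Disability Insurance: cap $261,910.00 − YTD $259,341.00 = $2,569.00 subject; 1.2% × $2,569.00 = $30.83
Long-Term Care Levy: 2.17% × $4,285.00 = $92.98
Total: $776.75 + $30.83 + $92.98 = $900.56

$900.56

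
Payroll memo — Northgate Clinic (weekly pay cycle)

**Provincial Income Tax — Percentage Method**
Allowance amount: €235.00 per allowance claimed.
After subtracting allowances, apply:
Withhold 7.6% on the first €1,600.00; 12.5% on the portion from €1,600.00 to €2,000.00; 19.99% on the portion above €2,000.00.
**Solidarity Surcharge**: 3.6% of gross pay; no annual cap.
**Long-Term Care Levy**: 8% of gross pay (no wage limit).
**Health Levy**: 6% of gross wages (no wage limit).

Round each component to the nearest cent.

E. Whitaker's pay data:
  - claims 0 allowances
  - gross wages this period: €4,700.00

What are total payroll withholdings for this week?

Provincial Income Tax: taxable = €4,700.00
  €171.60 + 19.99% × (€4,700.00 − €2,000.00) = €171.60 + 19.99% × €2,700.00 = €711.33
Solidarity Surcharge: 3.6% × €4,700.00 = €169.20
Long-Term Care Levy: 8% × €4,700.00 = €376.00
Health Levy: 6% × €4,700.00 = €282.00
Total: €711.33 + €169.20 + €376.00 + €282.00 = €1,538.53

€1,538.53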